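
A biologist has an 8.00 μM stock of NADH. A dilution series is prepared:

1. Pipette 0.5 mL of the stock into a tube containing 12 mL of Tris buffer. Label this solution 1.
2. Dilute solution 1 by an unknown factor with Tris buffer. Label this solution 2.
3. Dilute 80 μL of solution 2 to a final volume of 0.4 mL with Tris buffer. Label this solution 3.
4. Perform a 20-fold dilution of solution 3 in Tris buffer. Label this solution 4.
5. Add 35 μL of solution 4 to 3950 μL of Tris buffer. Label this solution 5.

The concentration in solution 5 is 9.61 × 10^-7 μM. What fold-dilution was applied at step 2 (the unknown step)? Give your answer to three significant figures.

Step 1: 0.5 mL + 12 mL = 12.5 mL total → factor 12.5/0.5 = 25
Step 2: unknown factor x
Step 3: 80 μL brought to 0.4 mL → factor 400/80 = 5
Step 4: 20-fold → factor 20
Step 5: 35 μL + 3950 μL = 3985 μL total → factor 3985/35 = 113.86
Product of known-step factors = 2.8464 × 10^5
Overall factor = 8.00 μM / (9.61 × 10^-7 μM) = 8.3247 × 10^6
x = 8.3247 × 10^6 / 2.8464 × 10^5 = 29.2

29.2-fold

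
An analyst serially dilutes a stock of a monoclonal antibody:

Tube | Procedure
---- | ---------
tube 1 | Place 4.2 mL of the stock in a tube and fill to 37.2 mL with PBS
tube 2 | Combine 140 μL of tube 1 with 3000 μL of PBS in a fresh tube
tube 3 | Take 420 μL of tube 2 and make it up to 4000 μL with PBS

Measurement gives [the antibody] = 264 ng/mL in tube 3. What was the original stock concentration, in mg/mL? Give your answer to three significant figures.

Step 1: 4.2 mL brought to 37.2 mL → factor 37.2/4.2 = 8.8571
Step 2: 140 μL + 3000 μL = 3140 μL total → factor 3140/140 = 22.429
Step 3: 420 μL brought to 4000 μL → factor 4000/420 = 9.5238
Overall dilution factor = 8.8571 × 22.429 × 9.5238 = 1891.9
Stock = 264 ng/mL × 1891.9 = 4.995 × 10^5 ng/mL = 0.499 mg/mL

0.499 mg/mL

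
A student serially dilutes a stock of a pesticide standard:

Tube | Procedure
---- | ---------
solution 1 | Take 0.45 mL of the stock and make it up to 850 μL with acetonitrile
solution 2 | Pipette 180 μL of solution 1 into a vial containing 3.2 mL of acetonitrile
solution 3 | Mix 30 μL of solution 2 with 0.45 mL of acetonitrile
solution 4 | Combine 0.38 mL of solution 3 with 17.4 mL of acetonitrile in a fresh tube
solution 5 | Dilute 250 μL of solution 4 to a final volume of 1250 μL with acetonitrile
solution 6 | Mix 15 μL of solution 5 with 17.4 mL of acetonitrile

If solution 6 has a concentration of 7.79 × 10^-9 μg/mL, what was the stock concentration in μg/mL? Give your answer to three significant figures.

Step 1: 0.45 mL brought to 850 μL → factor 0.85/0.45 = 1.8889
Step 2: 180 μL + 3.2 mL = 3380 μL total → factor 3380/180 = 18.778
Step 3: 30 μL + 0.45 mL = 480 μL total → factor 480/30 = 16
Step 4: 0.38 mL + 17.4 mL = 17.78 mL total → factor 17.78/0.38 = 46.789
Step 5: 250 μL brought to 1250 μL → factor 1250/250 = 5
Step 6: 15 μL + 17.4 mL = 17415 μL total → factor 17415/15 = 1161
Overall dilution factor = 1.8889 × 18.778 × 16 × 46.789 × 5 × 1161 = 1.5414 × 10^8
Stock = 7.79 × 10^-9 μg/mL × 1.5414 × 10^8 = 1.20 μg/mL

1.20 μg/mL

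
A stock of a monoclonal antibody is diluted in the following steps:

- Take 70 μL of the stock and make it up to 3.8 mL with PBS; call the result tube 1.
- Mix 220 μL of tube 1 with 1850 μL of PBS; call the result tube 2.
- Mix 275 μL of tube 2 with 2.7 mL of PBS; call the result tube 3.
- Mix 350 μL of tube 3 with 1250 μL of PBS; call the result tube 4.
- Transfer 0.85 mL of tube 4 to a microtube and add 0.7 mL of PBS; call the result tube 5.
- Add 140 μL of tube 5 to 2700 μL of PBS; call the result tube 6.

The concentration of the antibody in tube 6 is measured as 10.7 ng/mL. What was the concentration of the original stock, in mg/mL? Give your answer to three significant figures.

10.0 mg/mL

Step 1: 70 μL brought to 3.8 mL → factor 3800/70 = 54.286
Step 2: 220 μL + 1850 μL = 2070 μL total → factor 2070/220 = 9.4091
Step 3: 275 μL + 2.7 mL = 2975 μL total → factor 2975/275 = 10.818
Step 4: 350 μL + 1250 μL = 1600 μL total → factor 1600/350 = 4.5714
Step 5: 0.85 mL + 0.7 mL = 1.55 mL total → factor 1.55/0.85 = 1.8235
Step 6: 140 μL + 2700 μL = 2840 μL total → factor 2840/140 = 20.286
Overall dilution factor = 54.286 × 9.4091 × 10.818 × 4.5714 × 1.8235 × 20.286 = 9.3442 × 10^5
Stock = 10.7 ng/mL × 9.3442 × 10^5 = 9.998 × 10^6 ng/mL = 10.0 mg/mL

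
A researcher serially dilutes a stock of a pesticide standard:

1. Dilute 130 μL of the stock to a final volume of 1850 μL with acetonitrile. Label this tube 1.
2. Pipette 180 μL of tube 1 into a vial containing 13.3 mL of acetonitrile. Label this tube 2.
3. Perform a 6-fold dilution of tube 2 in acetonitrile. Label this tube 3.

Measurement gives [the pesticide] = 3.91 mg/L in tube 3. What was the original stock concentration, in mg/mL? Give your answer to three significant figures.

25.0 mg/mL

Step 1: 130 μL brought to 1850 μL → factor 1850/130 = 14.231
Step 2: 180 μL + 13.3 mL = 13480 μL total → factor 13480/180 = 74.889
Step 3: 6-fold → factor 6
Overall dilution factor = 14.231 × 74.889 × 6 = 6394.4
Stock = 3.91 mg/L × 6394.4 = 2.500 × 10^4 mg/L = 25.0 mg/mL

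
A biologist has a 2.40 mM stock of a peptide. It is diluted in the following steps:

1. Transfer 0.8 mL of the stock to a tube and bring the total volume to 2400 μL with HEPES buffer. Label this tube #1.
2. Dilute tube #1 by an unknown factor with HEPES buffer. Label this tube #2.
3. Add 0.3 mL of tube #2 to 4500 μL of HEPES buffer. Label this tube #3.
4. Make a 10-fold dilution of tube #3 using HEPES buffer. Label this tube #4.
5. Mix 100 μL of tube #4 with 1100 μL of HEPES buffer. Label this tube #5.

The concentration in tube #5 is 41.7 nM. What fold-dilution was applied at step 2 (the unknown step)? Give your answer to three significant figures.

9.99-fold

Step 1: 0.8 mL brought to 2400 μL → factor 2.4/0.8 = 3
Step 2: unknown factor x
Step 3: 0.3 mL + 4500 μL = 4.8 mL total → factor 4.8/0.3 = 16
Step 4: 10-fold → factor 10
Step 5: 100 μL + 1100 μL = 1200 μL total → factor 1200/100 = 12
Product of known-step factors = 5760
Overall factor = 2.40 mM / (41.7 nM) = 57554
x = 57554 / 5760 = 9.99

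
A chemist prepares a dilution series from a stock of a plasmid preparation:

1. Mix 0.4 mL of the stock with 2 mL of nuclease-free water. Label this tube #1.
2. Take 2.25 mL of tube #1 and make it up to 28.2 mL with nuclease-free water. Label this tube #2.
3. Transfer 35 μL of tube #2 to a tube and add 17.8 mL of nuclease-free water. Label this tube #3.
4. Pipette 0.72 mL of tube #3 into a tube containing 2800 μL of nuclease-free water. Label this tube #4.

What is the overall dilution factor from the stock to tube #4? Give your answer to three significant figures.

1.87 × 10^5

Step 1: 0.4 mL + 2 mL = 2.4 mL total → factor 2.4/0.4 = 6
Step 2: 2.25 mL brought to 28.2 mL → factor 28.2/2.25 = 12.533
Step 3: 35 μL + 17.8 mL = 17835 μL total → factor 17835/35 = 509.57
Step 4: 0.72 mL + 2800 μL = 3.52 mL total → factor 3.52/0.72 = 4.8889
Overall dilution factor = 6 × 12.533 × 509.57 × 4.8889 = 1.8734 × 10^5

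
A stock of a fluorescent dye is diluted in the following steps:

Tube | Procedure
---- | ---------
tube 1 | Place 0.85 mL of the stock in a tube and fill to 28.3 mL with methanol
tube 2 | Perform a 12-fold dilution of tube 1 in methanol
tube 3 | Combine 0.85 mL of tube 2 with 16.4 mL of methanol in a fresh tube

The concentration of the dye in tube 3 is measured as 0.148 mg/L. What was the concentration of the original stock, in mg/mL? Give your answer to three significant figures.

Step 1: 0.85 mL brought to 28.3 mL → factor 28.3/0.85 = 33.294
Step 2: 12-fold → factor 12
Step 3: 0.85 mL + 16.4 mL = 17.25 mL total → factor 17.25/0.85 = 20.294
Overall dilution factor = 33.294 × 12 × 20.294 = 8108.1
Stock = 0.148 mg/L × 8108.1 = 1200 mg/L = 1.20 mg/mL

1.20 mg/mL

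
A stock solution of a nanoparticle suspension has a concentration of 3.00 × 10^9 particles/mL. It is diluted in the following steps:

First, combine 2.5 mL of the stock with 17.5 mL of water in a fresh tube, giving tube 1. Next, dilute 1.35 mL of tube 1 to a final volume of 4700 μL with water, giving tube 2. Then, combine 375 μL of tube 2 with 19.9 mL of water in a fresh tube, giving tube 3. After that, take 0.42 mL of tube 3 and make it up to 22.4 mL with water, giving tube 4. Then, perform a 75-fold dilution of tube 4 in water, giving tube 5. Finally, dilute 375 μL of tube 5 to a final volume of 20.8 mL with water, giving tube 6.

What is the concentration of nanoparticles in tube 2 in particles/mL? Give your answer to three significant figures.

Step 1: 2.5 mL + 17.5 mL = 20 mL total → factor 20/2.5 = 8
Step 2: 1.35 mL brought to 4700 μL → factor 4.7/1.35 = 3.4815
Dilution factor through tube 2 = 8 × 3.4815 = 27.852
[tube 2] = 3.00 × 10^9 particles/mL / 27.852 = 1.08 × 10^8 particles/mL

1.08 × 10^8 particles/mL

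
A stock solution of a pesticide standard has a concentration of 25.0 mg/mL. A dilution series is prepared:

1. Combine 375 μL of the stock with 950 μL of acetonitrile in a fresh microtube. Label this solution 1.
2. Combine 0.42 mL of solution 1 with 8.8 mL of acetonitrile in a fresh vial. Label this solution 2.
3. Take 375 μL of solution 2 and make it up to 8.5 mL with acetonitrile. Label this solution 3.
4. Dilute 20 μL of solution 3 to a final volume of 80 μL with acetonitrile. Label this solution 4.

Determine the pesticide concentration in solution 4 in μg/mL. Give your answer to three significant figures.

Step 1: 375 μL + 950 μL = 1325 μL total → factor 1325/375 = 3.5333
Step 2: 0.42 mL + 8.8 mL = 9.22 mL total → factor 9.22/0.42 = 21.952
Step 3: 375 μL brought to 8.5 mL → factor 8500/375 = 22.667
Step 4: 20 μL brought to 80 μL → factor 80/20 = 4
Overall dilution factor = 3.5333 × 21.952 × 22.667 × 4 = 7032.6
Final = 25.0 mg/mL / 7032.6 = 0.003555 mg/mL = 3.55 μg/mL

3.55 μg/mL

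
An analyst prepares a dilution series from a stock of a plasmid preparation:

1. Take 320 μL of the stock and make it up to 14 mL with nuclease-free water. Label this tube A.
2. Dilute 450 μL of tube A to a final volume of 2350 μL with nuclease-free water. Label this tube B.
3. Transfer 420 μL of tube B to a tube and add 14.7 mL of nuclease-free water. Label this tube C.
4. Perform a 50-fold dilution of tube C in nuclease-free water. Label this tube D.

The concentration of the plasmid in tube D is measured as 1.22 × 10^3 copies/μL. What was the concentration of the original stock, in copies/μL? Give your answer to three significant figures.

5.02 × 10^8 copies/μL

Step 1: 320 μL brought to 14 mL → factor 14000/320 = 43.75
Step 2: 450 μL brought to 2350 μL → factor 2350/450 = 5.2222
Step 3: 420 μL + 14.7 mL = 15120 μL total → factor 15120/420 = 36
Step 4: 50-fold → factor 50
Overall dilution factor = 43.75 × 5.2222 × 36 × 50 = 4.1125 × 10^5
Stock = 1.22 × 10^3 copies/μL × 4.1125 × 10^5 = 5.02 × 10^8 copies/μL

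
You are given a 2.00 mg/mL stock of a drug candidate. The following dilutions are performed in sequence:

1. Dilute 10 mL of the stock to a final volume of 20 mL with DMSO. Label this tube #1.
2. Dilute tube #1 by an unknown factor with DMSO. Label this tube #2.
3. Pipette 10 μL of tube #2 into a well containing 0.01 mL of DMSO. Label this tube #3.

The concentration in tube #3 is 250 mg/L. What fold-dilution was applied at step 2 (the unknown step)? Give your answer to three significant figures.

Step 1: 10 mL brought to 20 mL → factor 20/10 = 2
Step 2: unknown factor x
Step 3: 10 μL + 0.01 mL = 20 μL total → factor 20/10 = 2
Product of known-step factors = 4
Overall factor = 2.00 mg/mL / (250 mg/L) = 8
x = 8 / 4 = 2.00

2.00-fold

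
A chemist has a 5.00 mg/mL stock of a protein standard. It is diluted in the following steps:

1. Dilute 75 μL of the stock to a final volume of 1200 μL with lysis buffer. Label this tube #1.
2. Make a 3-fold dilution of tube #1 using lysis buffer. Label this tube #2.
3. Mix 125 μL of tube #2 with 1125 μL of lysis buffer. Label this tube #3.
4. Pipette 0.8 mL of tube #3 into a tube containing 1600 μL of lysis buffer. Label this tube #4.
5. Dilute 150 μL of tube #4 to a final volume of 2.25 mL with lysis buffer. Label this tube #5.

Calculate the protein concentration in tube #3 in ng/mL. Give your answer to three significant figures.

1.04 × 10^4 ng/mL

Step 1: 75 μL brought to 1200 μL → factor 1200/75 = 16
Step 2: 3-fold → factor 3
Step 3: 125 μL + 1125 μL = 1250 μL total → factor 1250/125 = 10
Dilution factor through tube #3 = 16 × 3 × 10 = 480
[tube #3] = 5.00 mg/mL / 480 = 0.01042 mg/mL = 1.04 × 10^4 ng/mL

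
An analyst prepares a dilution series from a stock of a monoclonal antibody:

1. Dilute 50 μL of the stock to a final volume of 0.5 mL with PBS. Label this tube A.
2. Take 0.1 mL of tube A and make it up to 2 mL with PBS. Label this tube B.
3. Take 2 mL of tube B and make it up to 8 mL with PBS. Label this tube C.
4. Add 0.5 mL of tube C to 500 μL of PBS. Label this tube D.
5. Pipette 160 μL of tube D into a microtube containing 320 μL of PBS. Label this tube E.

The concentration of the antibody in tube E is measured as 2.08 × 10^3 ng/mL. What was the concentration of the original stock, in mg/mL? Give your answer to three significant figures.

Step 1: 50 μL brought to 0.5 mL → factor 500/50 = 10
Step 2: 0.1 mL brought to 2 mL → factor 2/0.1 = 20
Step 3: 2 mL brought to 8 mL → factor 8/2 = 4
Step 4: 0.5 mL + 500 μL = 1 mL total → factor 1/0.5 = 2
Step 5: 160 μL + 320 μL = 480 μL total → factor 480/160 = 3
Overall dilution factor = 10 × 20 × 4 × 2 × 3 = 4800
Stock = 2.08 × 10^3 ng/mL × 4800 = 9.984 × 10^6 ng/mL = 9.98 mg/mL

9.98 mg/mL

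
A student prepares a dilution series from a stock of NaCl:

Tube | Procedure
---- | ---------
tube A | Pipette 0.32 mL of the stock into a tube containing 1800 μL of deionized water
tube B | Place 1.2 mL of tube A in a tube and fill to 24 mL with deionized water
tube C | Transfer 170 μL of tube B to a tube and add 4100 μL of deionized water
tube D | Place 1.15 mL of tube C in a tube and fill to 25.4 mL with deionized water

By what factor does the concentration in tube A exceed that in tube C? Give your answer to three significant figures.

Step 1: 0.32 mL + 1800 μL = 2.12 mL total → factor 2.12/0.32 = 6.625
Step 2: 1.2 mL brought to 24 mL → factor 24/1.2 = 20
Step 3: 170 μL + 4100 μL = 4270 μL total → factor 4270/170 = 25.118
Dilution factor to tube A = 6.625; to tube C = 3328.1
[tube A]/[tube C] = (factor to tube C)/(factor to tube A) = 3328.1/6.625 = 502

502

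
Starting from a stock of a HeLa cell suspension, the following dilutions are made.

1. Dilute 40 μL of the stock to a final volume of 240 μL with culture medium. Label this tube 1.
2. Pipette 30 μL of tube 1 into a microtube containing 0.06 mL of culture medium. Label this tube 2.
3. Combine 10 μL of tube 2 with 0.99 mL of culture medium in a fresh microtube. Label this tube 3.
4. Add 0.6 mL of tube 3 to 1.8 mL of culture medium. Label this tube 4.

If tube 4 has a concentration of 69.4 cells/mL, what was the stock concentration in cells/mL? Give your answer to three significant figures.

5.00 × 10^5 cells/mL

Step 1: 40 μL brought to 240 μL → factor 240/40 = 6
Step 2: 30 μL + 0.06 mL = 90 μL total → factor 90/30 = 3
Step 3: 10 μL + 0.99 mL = 1000 μL total → factor 1000/10 = 100
Step 4: 0.6 mL + 1.8 mL = 2.4 mL total → factor 2.4/0.6 = 4
Overall dilution factor = 6 × 3 × 100 × 4 = 7200
Stock = 69.4 cells/mL × 7200 = 5.00 × 10^5 cells/mL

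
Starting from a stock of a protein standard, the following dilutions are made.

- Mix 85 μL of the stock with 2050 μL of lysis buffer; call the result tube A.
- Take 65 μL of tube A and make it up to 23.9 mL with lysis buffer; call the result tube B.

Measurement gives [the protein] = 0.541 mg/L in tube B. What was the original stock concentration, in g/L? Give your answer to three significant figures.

Step 1: 85 μL + 2050 μL = 2135 μL total → factor 2135/85 = 25.118
Step 2: 65 μL brought to 23.9 mL → factor 23900/65 = 367.69
Overall dilution factor = 25.118 × 367.69 = 9235.6
Stock = 0.541 mg/L × 9235.6 = 4996 mg/L = 5.00 g/L

5.00 g/L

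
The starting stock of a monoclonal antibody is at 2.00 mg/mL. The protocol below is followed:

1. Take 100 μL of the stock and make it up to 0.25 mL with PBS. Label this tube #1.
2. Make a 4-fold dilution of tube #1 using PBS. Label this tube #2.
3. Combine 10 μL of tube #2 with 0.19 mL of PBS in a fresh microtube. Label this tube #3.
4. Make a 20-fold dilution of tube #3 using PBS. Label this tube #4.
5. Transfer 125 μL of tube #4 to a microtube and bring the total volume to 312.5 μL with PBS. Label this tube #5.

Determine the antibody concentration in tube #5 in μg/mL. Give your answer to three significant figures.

Step 1: 100 μL brought to 0.25 mL → factor 250/100 = 2.5
Step 2: 4-fold → factor 4
Step 3: 10 μL + 0.19 mL = 200 μL total → factor 200/10 = 20
Step 4: 20-fold → factor 20
Step 5: 125 μL brought to 312.5 μL → factor 312.5/125 = 2.5
Overall dilution factor = 2.5 × 4 × 20 × 20 × 2.5 = 10000
Final = 2.00 mg/mL / 10000 = 0.0002000 mg/mL = 0.200 μg/mL

0.200 μg/mL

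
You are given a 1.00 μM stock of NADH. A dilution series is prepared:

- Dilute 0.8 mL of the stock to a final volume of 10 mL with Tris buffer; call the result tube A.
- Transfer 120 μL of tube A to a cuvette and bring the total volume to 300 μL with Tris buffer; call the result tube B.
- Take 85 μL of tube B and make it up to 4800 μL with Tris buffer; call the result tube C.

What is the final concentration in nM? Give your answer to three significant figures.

Step 1: 0.8 mL brought to 10 mL → factor 10/0.8 = 12.5
Step 2: 120 μL brought to 300 μL → factor 300/120 = 2.5
Step 3: 85 μL brought to 4800 μL → factor 4800/85 = 56.471
Overall dilution factor = 12.5 × 2.5 × 56.471 = 1764.7
Final = 1.00 μM / 1764.7 = 0.0005667 μM = 0.567 nM

0.567 nM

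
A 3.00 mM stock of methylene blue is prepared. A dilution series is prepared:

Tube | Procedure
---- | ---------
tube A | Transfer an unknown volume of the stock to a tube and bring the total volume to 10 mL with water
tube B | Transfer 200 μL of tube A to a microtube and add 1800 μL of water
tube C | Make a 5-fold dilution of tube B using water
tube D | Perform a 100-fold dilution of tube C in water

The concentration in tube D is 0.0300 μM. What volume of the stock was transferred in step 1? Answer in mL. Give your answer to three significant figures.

0.500 mL

Step 1: v brought to 10 mL → factor = 10 mL/v
Step 2: 200 μL + 1800 μL = 2000 μL total → factor 2000/200 = 10
Step 3: 5-fold → factor 5
Step 4: 100-fold → factor 100
Product of known-step factors = 5000
Overall factor = 3.00 mM / (0.0300 μM) = 1 × 10^5
Step-1 factor = 1 × 10^5 / 5000 = 20
v = 10 mL / 20 = 0.500 mL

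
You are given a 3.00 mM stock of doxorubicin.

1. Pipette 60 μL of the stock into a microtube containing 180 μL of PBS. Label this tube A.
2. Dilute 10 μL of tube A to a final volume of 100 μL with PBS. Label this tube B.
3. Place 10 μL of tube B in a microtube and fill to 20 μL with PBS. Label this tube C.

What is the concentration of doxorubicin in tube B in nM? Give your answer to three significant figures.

7.50 × 10^4 nM

Step 1: 60 μL + 180 μL = 240 μL total → factor 240/60 = 4
Step 2: 10 μL brought to 100 μL → factor 100/10 = 10
Dilution factor through tube B = 4 × 10 = 40
[tube B] = 3.00 mM / 40 = 0.07500 mM = 7.50 × 10^4 nM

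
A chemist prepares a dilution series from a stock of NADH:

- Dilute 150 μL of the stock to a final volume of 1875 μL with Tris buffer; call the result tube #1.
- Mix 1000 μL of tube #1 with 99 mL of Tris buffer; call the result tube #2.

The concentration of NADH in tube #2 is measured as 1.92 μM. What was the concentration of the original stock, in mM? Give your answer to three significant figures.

Step 1: 150 μL brought to 1875 μL → factor 1875/150 = 12.5
Step 2: 1000 μL + 99 mL = 1 × 10^5 μL total → factor 1 × 10^5/1000 = 100
Overall dilution factor = 12.5 × 100 = 1250
Stock = 1.92 μM × 1250 = 2400 μM = 2.40 mM

2.40 mM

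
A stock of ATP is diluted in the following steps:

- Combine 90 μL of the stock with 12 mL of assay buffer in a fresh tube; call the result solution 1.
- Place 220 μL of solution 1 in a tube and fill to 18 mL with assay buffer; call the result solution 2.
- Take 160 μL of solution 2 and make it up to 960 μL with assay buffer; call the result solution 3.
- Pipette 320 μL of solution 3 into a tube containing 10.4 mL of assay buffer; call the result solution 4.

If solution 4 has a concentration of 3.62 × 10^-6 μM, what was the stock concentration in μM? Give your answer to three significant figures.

Step 1: 90 μL + 12 mL = 12090 μL total → factor 12090/90 = 134.33
Step 2: 220 μL brought to 18 mL → factor 18000/220 = 81.818
Step 3: 160 μL brought to 960 μL → factor 960/160 = 6
Step 4: 320 μL + 10.4 mL = 10720 μL total → factor 10720/320 = 33.5
Overall dilution factor = 134.33 × 81.818 × 6 × 33.5 = 2.2092 × 10^6
Stock = 3.62 × 10^-6 μM × 2.2092 × 10^6 = 8.00 μM

8.00 μM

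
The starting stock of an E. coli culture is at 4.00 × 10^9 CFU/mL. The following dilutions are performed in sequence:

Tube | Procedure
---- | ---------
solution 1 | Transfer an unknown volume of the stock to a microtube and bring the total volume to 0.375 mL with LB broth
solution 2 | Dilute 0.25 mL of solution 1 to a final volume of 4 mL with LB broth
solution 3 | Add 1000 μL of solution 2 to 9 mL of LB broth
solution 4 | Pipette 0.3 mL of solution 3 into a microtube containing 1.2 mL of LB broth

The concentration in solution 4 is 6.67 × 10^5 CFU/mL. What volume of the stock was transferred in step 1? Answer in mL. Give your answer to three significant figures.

Step 1: v brought to 0.375 mL → factor = 0.375 mL/v
Step 2: 0.25 mL brought to 4 mL → factor 4/0.25 = 16
Step 3: 1000 μL + 9 mL = 10000 μL total → factor 10000/1000 = 10
Step 4: 0.3 mL + 1.2 mL = 1.5 mL total → factor 1.5/0.3 = 5
Product of known-step factors = 800
Overall factor = 4.00 × 10^9 CFU/mL / (6.67 × 10^5 CFU/mL) = 5997
Step-1 factor = 5997 / 800 = 7.4963
v = 0.375 mL / 7.4963 = 0.0500 mL

0.0500 mL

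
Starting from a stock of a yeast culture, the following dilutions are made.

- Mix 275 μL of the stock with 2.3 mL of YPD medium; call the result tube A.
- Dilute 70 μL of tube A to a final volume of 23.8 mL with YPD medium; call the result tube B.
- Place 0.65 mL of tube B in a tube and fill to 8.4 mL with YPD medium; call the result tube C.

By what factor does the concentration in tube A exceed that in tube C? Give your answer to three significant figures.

Step 1: 275 μL + 2.3 mL = 2575 μL total → factor 2575/275 = 9.3636
Step 2: 70 μL brought to 23.8 mL → factor 23800/70 = 340
Step 3: 0.65 mL brought to 8.4 mL → factor 8.4/0.65 = 12.923
Dilution factor to tube A = 9.3636; to tube C = 41142
[tube A]/[tube C] = (factor to tube C)/(factor to tube A) = 41142/9.3636 = 4.39 × 10^3

4.39 × 10^3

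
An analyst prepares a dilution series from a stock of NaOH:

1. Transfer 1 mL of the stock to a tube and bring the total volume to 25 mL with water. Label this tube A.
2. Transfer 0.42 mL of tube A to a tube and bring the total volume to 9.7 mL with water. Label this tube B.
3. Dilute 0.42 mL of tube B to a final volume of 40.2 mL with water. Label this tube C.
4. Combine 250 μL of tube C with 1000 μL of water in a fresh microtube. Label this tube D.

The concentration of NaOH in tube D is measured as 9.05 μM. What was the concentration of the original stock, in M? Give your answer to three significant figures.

2.50 M

Step 1: 1 mL brought to 25 mL → factor 25/1 = 25
Step 2: 0.42 mL brought to 9.7 mL → factor 9.7/0.42 = 23.095
Step 3: 0.42 mL brought to 40.2 mL → factor 40.2/0.42 = 95.714
Step 4: 250 μL + 1000 μL = 1250 μL total → factor 1250/250 = 5
Overall dilution factor = 25 × 23.095 × 95.714 × 5 = 2.7632 × 10^5
Stock = 9.05 μM × 2.7632 × 10^5 = 2.501 × 10^6 μM = 2.50 M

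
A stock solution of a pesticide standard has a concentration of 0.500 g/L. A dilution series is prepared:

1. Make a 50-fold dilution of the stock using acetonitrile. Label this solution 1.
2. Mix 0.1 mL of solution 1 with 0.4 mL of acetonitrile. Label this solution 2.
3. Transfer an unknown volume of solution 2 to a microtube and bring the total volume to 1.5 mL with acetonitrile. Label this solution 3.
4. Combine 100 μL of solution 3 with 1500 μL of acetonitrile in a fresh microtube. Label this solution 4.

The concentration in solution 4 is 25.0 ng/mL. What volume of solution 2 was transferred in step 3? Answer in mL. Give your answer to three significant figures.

0.300 mL

Step 1: 50-fold → factor 50
Step 2: 0.1 mL + 0.4 mL = 0.5 mL total → factor 0.5/0.1 = 5
Step 3: v brought to 1.5 mL → factor = 1.5 mL/v
Step 4: 100 μL + 1500 μL = 1600 μL total → factor 1600/100 = 16
Product of known-step factors = 4000
Overall factor = 0.500 g/L / (25.0 ng/mL) = 20000
Step-3 factor = 20000 / 4000 = 5
v = 1.5 mL / 5 = 0.300 mL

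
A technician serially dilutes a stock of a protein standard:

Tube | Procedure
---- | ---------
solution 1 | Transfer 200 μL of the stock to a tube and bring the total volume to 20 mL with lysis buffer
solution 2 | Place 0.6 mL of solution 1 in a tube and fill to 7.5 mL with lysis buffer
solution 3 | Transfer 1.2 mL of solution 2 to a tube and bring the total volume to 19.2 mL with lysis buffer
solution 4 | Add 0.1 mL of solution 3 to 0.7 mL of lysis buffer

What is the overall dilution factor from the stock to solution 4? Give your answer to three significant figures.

Step 1: 200 μL brought to 20 mL → factor 20000/200 = 100
Step 2: 0.6 mL brought to 7.5 mL → factor 7.5/0.6 = 12.5
Step 3: 1.2 mL brought to 19.2 mL → factor 19.2/1.2 = 16
Step 4: 0.1 mL + 0.7 mL = 0.8 mL total → factor 0.8/0.1 = 8
Overall dilution factor = 100 × 12.5 × 16 × 8 = 1.6 × 10^5

1.60 × 10^5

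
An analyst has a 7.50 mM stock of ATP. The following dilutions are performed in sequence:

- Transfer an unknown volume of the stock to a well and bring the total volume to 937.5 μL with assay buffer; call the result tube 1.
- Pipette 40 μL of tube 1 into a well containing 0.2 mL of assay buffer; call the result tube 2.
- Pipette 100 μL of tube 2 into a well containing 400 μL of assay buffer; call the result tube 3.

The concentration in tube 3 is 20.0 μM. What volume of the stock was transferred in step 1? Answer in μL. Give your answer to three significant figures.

Step 1: v brought to 937.5 μL → factor = 937.5 μL/v
Step 2: 40 μL + 0.2 mL = 240 μL total → factor 240/40 = 6
Step 3: 100 μL + 400 μL = 500 μL total → factor 500/100 = 5
Product of known-step factors = 30
Overall factor = 7.50 mM / (20.0 μM) = 375
Step-1 factor = 375 / 30 = 12.5
v = 937.5 μL / 12.5 = 75.0 μL

75.0 μL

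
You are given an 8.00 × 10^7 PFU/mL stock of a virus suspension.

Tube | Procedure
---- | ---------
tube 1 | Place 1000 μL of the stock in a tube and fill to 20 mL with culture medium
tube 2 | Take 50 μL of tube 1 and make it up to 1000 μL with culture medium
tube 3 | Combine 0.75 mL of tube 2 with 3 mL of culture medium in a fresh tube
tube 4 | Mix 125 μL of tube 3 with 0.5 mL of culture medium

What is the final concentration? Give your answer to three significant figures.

8.00 × 10^3 PFU/mL

Step 1: 1000 μL brought to 20 mL → factor 20000/1000 = 20
Step 2: 50 μL brought to 1000 μL → factor 1000/50 = 20
Step 3: 0.75 mL + 3 mL = 3.75 mL total → factor 3.75/0.75 = 5
Step 4: 125 μL + 0.5 mL = 625 μL total → factor 625/125 = 5
Overall dilution factor = 20 × 20 × 5 × 5 = 10000
Final = 8.00 × 10^7 PFU/mL / 10000 = 8.00 × 10^3 PFU/mL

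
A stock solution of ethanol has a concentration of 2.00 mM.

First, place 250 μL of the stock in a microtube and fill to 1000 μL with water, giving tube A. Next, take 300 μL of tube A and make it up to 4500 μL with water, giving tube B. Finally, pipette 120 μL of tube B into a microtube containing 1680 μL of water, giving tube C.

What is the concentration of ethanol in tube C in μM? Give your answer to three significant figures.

2.22 μM

Step 1: 250 μL brought to 1000 μL → factor 1000/250 = 4
Step 2: 300 μL brought to 4500 μL → factor 4500/300 = 15
Step 3: 120 μL + 1680 μL = 1800 μL total → factor 1800/120 = 15
Overall dilution factor = 4 × 15 × 15 = 900
Final = 2.00 mM / 900 = 0.002222 mM = 2.22 μM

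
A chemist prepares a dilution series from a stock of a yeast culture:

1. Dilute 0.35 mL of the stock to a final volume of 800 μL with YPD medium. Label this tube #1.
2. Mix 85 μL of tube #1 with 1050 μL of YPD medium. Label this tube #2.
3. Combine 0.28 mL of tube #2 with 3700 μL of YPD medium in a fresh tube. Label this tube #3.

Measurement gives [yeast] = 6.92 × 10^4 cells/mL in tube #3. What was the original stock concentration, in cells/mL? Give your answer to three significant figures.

3.00 × 10^7 cells/mL

Step 1: 0.35 mL brought to 800 μL → factor 0.8/0.35 = 2.2857
Step 2: 85 μL + 1050 μL = 1135 μL total → factor 1135/85 = 13.353
Step 3: 0.28 mL + 3700 μL = 3.98 mL total → factor 3.98/0.28 = 14.214
Overall dilution factor = 2.2857 × 13.353 × 14.214 = 433.83
Stock = 6.92 × 10^4 cells/mL × 433.83 = 3.00 × 10^7 cells/mL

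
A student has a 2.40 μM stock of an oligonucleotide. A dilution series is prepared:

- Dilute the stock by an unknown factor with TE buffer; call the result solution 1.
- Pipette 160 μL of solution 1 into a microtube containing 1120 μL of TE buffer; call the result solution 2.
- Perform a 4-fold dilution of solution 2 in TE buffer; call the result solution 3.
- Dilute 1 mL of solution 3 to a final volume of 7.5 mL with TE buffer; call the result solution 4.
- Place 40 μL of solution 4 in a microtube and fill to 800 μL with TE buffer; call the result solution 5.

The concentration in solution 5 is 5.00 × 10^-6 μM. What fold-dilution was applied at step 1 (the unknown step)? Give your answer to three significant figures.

100-fold

Step 1: unknown factor x
Step 2: 160 μL + 1120 μL = 1280 μL total → factor 1280/160 = 8
Step 3: 4-fold → factor 4
Step 4: 1 mL brought to 7.5 mL → factor 7.5/1 = 7.5
Step 5: 40 μL brought to 800 μL → factor 800/40 = 20
Product of known-step factors = 4800
Overall factor = 2.40 μM / (5.00 × 10^-6 μM) = 4.8 × 10^5
x = 4.8 × 10^5 / 4800 = 100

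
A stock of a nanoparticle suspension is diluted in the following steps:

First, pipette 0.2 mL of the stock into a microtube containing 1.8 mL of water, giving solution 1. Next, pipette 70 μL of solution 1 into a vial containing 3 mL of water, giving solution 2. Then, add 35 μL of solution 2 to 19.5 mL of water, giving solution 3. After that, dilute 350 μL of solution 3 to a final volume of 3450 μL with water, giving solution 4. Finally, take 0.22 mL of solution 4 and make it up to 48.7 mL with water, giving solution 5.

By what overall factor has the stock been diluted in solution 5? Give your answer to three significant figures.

Step 1: 0.2 mL + 1.8 mL = 2 mL total → factor 2/0.2 = 10
Step 2: 70 μL + 3 mL = 3070 μL total → factor 3070/70 = 43.857
Step 3: 35 μL + 19.5 mL = 19535 μL total → factor 19535/35 = 558.14
Step 4: 350 μL brought to 3450 μL → factor 3450/350 = 9.8571
Step 5: 0.22 mL brought to 48.7 mL → factor 48.7/0.22 = 221.36
Overall dilution factor = 10 × 43.857 × 558.14 × 9.8571 × 221.36 = 5.3413 × 10^8

5.34 × 10^8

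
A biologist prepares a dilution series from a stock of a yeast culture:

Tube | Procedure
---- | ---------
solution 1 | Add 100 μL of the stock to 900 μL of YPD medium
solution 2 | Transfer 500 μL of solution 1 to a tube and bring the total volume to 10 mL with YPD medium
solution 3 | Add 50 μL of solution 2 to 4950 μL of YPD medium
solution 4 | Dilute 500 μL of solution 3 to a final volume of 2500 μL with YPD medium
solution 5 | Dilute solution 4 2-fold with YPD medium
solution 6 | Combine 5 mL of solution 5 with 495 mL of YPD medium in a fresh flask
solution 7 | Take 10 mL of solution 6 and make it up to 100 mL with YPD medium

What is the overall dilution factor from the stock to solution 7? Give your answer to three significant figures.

Step 1: 100 μL + 900 μL = 1000 μL total → factor 1000/100 = 10
Step 2: 500 μL brought to 10 mL → factor 10000/500 = 20
Step 3: 50 μL + 4950 μL = 5000 μL total → factor 5000/50 = 100
Step 4: 500 μL brought to 2500 μL → factor 2500/500 = 5
Step 5: 2-fold → factor 2
Step 6: 5 mL + 495 mL = 500 mL total → factor 500/5 = 100
Step 7: 10 mL brought to 100 mL → factor 100/10 = 10
Overall dilution factor = 10 × 20 × 100 × 5 × 2 × 100 × 10 = 2 × 10^8

2.00 × 10^8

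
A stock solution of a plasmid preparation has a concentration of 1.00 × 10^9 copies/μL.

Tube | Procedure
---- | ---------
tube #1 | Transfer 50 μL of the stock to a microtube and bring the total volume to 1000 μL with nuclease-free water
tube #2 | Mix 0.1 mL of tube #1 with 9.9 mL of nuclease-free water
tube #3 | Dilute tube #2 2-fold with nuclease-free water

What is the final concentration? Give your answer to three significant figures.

2.50 × 10^5 copies/μL

Step 1: 50 μL brought to 1000 μL → factor 1000/50 = 20
Step 2: 0.1 mL + 9.9 mL = 10 mL total → factor 10/0.1 = 100
Step 3: 2-fold → factor 2
Overall dilution factor = 20 × 100 × 2 = 4000
Final = 1.00 × 10^9 copies/μL / 4000 = 2.50 × 10^5 copies/μL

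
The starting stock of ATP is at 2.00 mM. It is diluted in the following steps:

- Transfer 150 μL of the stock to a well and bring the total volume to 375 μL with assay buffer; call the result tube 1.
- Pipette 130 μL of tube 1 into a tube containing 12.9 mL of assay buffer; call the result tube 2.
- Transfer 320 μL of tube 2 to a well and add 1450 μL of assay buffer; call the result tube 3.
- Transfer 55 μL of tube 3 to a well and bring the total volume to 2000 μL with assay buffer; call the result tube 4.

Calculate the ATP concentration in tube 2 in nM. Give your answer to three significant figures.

7.98 × 10^3 nM

Step 1: 150 μL brought to 375 μL → factor 375/150 = 2.5
Step 2: 130 μL + 12.9 mL = 13030 μL total → factor 13030/130 = 100.23
Dilution factor through tube 2 = 2.5 × 100.23 = 250.58
[tube 2] = 2.00 mM / 250.58 = 0.007982 mM = 7.98 × 10^3 nM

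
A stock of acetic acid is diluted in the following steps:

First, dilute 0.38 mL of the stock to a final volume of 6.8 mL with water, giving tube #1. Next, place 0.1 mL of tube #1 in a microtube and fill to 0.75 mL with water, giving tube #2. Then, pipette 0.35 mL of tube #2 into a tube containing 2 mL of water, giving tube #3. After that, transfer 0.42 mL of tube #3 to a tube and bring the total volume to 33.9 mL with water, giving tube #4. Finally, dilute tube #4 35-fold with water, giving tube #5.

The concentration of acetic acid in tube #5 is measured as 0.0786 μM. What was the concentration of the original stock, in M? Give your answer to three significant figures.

0.200 M

Step 1: 0.38 mL brought to 6.8 mL → factor 6.8/0.38 = 17.895
Step 2: 0.1 mL brought to 0.75 mL → factor 0.75/0.1 = 7.5
Step 3: 0.35 mL + 2 mL = 2.35 mL total → factor 2.35/0.35 = 6.7143
Step 4: 0.42 mL brought to 33.9 mL → factor 33.9/0.42 = 80.714
Step 5: 35-fold → factor 35
Overall dilution factor = 17.895 × 7.5 × 6.7143 × 80.714 × 35 = 2.5457 × 10^6
Stock = 0.0786 μM × 2.5457 × 10^6 = 2.001 × 10^5 μM = 0.200 M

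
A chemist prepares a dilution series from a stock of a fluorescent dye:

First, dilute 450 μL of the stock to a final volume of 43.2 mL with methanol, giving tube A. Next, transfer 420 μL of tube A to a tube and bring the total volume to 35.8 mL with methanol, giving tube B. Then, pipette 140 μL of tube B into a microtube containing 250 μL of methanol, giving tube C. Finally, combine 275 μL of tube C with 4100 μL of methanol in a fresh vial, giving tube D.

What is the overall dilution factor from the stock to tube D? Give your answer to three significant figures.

3.63 × 10^5

Step 1: 450 μL brought to 43.2 mL → factor 43200/450 = 96
Step 2: 420 μL brought to 35.8 mL → factor 35800/420 = 85.238
Step 3: 140 μL + 250 μL = 390 μL total → factor 390/140 = 2.7857
Step 4: 275 μL + 4100 μL = 4375 μL total → factor 4375/275 = 15.909
Overall dilution factor = 96 × 85.238 × 2.7857 × 15.909 = 3.6265 × 10^5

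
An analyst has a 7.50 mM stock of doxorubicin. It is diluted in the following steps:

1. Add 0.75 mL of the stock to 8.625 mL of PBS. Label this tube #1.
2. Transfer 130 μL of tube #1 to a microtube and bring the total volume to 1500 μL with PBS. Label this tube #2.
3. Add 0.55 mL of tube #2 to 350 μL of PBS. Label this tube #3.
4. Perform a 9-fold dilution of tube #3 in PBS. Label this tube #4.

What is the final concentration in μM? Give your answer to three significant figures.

Step 1: 0.75 mL + 8.625 mL = 9.375 mL total → factor 9.375/0.75 = 12.5
Step 2: 130 μL brought to 1500 μL → factor 1500/130 = 11.538
Step 3: 0.55 mL + 350 μL = 0.9 mL total → factor 0.9/0.55 = 1.6364
Step 4: 9-fold → factor 9
Overall dilution factor = 12.5 × 11.538 × 1.6364 × 9 = 2124.1
Final = 7.50 mM / 2124.1 = 0.003531 mM = 3.53 μM

3.53 μM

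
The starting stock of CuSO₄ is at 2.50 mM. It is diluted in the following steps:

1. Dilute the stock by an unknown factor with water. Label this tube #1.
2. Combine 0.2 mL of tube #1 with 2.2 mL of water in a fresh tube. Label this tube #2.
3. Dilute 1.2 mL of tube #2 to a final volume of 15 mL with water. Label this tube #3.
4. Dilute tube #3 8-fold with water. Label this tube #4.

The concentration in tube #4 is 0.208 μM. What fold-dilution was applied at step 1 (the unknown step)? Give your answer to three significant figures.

Step 1: unknown factor x
Step 2: 0.2 mL + 2.2 mL = 2.4 mL total → factor 2.4/0.2 = 12
Step 3: 1.2 mL brought to 15 mL → factor 15/1.2 = 12.5
Step 4: 8-fold → factor 8
Product of known-step factors = 1200
Overall factor = 2.50 mM / (0.208 μM) = 12019
x = 12019 / 1200 = 10.0

10.0-fold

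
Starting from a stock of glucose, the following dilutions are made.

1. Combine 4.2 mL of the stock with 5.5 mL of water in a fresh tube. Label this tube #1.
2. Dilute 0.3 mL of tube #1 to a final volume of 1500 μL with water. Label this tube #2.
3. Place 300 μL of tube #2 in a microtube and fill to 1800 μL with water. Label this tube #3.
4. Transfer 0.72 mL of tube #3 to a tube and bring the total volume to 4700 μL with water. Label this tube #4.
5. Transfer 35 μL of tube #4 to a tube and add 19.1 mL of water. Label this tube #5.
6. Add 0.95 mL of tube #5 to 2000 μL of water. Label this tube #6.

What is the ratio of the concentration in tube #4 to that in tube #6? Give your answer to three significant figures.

Step 1: 4.2 mL + 5.5 mL = 9.7 mL total → factor 9.7/4.2 = 2.3095
Step 2: 0.3 mL brought to 1500 μL → factor 1.5/0.3 = 5
Step 3: 300 μL brought to 1800 μL → factor 1800/300 = 6
Step 4: 0.72 mL brought to 4700 μL → factor 4.7/0.72 = 6.5278
Step 5: 35 μL + 19.1 mL = 19135 μL total → factor 19135/35 = 546.71
Step 6: 0.95 mL + 2000 μL = 2.95 mL total → factor 2.95/0.95 = 3.1053
Dilution factor to tube #4 = 452.28; to tube #6 = 7.6783 × 10^5
[tube #4]/[tube #6] = (factor to tube #6)/(factor to tube #4) = 7.6783 × 10^5/452.28 = 1.70 × 10^3

1.70 × 10^3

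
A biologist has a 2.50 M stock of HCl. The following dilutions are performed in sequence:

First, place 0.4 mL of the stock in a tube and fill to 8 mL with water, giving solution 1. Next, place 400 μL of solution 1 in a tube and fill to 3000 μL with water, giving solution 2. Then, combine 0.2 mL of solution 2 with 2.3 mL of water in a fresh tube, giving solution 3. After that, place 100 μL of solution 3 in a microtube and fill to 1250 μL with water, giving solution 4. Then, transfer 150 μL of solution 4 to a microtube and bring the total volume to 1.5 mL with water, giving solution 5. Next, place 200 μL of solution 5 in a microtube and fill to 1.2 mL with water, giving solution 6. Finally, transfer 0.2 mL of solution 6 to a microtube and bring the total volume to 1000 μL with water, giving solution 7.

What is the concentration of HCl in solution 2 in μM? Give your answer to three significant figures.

Step 1: 0.4 mL brought to 8 mL → factor 8/0.4 = 20
Step 2: 400 μL brought to 3000 μL → factor 3000/400 = 7.5
Dilution factor through solution 2 = 20 × 7.5 = 150
[solution 2] = 2.50 M / 150 = 0.01667 M = 1.67 × 10^4 μM

1.67 × 10^4 μM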